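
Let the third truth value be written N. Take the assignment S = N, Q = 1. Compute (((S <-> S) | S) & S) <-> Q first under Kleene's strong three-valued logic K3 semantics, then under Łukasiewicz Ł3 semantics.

In Kleene's strong three-valued logic K3: S <-> S = N <-> N = N
(S <-> S) | S = N | N = N
((S <-> S) | S) & S = N & N = N
(((S <-> S) | S) & S) <-> Q = N <-> 1 = N
In Łukasiewicz Ł3: S <-> S = N <-> N = 1
(S <-> S) | S = 1 | N = 1
((S <-> S) | S) & S = 1 & N = N
(((S <-> S) | S) & S) <-> Q = N <-> 1 = N

N; N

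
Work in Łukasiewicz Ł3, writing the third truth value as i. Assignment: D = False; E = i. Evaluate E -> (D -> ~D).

True

~D = ~False = True
D -> ~D = False -> True = True
E -> (D -> ~D) = i -> True = True  [min(1, 1−½+1)]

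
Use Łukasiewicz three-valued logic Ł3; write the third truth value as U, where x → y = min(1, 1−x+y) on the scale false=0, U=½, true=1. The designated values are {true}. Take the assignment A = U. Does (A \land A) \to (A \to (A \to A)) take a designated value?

Yes

A \land A = U \land U = U
A \to A = U \to U = true
A \to (A \to A) = U \to true = true
(A \land A) \to (A \to (A \to A)) = U \to true = true
true ∈ {true}.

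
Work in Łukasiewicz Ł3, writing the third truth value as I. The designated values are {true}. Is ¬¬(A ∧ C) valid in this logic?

Countermodel: A=true, C=I gives I, which is not designated.

No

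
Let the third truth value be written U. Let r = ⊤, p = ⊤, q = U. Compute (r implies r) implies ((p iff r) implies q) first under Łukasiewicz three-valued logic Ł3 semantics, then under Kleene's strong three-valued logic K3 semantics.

U; U

In Łukasiewicz three-valued logic Ł3: r implies r = ⊤ implies ⊤ = ⊤
p iff r = ⊤ iff ⊤ = ⊤
(p iff r) implies q = ⊤ implies U = U  [min(1, 1−1+½)]
(r implies r) implies ((p iff r) implies q) = ⊤ implies U = U
In Kleene's strong three-valued logic K3: r implies r = ⊤ implies ⊤ = ⊤
p iff r = ⊤ iff ⊤ = ⊤
(p iff r) implies q = ⊤ implies U = U  [not ⊤ or U]
(r implies r) implies ((p iff r) implies q) = ⊤ implies U = U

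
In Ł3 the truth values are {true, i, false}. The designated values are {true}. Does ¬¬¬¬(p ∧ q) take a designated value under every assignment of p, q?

No

Countermodel: p=true, q=i gives i, which is not designated.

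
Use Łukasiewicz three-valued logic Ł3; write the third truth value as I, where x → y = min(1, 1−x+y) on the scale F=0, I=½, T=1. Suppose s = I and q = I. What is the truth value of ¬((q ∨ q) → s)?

F

q ∨ q = I ∨ I = I
(q ∨ q) → s = I → I = T
¬((q ∨ q) → s) = ¬T = F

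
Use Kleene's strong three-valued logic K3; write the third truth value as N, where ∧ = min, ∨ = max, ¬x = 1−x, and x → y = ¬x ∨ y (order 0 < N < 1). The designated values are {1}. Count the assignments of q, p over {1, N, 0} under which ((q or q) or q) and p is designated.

1

Designated under: (q=1, p=1).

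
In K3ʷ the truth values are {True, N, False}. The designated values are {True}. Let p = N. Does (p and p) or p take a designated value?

p and p = N and N = N
(p and p) or p = N or N = N
N ∉ {True}.

No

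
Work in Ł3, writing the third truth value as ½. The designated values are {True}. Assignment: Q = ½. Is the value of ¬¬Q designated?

No

¬Q = ¬½ = ½
¬¬Q = ¬½ = ½
½ ∉ {True}.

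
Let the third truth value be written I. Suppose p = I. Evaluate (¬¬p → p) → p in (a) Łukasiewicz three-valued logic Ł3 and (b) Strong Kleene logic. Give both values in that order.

In Łukasiewicz three-valued logic Ł3: ¬p = ¬I = I
¬¬p = ¬I = I
¬¬p → p = I → I = True  [min(1, 1−½+½)]
(¬¬p → p) → p = True → I = I
In Strong Kleene logic: ¬p = ¬I = I
¬¬p = ¬I = I
¬¬p → p = I → I = I
(¬¬p → p) → p = I → I = I

I; I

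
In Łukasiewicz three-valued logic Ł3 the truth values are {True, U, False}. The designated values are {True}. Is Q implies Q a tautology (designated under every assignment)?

Yes

Every assignment of Q over {True, U, False} gives a value in {True}.
In particular, with Q=U: Q implies Q = True.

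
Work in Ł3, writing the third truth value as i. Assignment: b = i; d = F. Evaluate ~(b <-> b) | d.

b <-> b = i <-> i = T  [1 − |½−½|]
~(b <-> b) = ~T = F
~(b <-> b) | d = F | F = F

F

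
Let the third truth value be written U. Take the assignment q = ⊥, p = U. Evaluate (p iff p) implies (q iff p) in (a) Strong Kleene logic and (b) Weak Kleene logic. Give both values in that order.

In Strong Kleene logic: p iff p = U iff U = U
q iff p = ⊥ iff U = U
(p iff p) implies (q iff p) = U implies U = U  [not U or U]
In Weak Kleene logic: p iff p = U iff U = U
q iff p = ⊥ iff U = U
(p iff p) implies (q iff p) = U implies U = U

U; U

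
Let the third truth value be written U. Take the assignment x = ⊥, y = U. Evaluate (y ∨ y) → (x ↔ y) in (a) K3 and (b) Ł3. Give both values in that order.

In K3: y ∨ y = U ∨ U = U
x ↔ y = ⊥ ↔ U = U
(y ∨ y) → (x ↔ y) = U → U = U
In Ł3: y ∨ y = U ∨ U = U
x ↔ y = ⊥ ↔ U = U  [1 − |0−½|]
(y ∨ y) → (x ↔ y) = U → U = ⊤
They differ because K3 and Ł3 treat U differently under implication.

U; ⊤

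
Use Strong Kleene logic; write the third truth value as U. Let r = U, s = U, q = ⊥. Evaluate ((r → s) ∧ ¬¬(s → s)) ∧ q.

r → s = U → U = U
s → s = U → U = U
¬(s → s) = ¬U = U
¬¬(s → s) = ¬U = U
(r → s) ∧ ¬¬(s → s) = U ∧ U = U
((r → s) ∧ ¬¬(s → s)) ∧ q = U ∧ ⊥ = ⊥

⊥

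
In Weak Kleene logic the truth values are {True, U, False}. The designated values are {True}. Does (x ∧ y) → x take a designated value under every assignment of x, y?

Countermodel: x=True, y=U gives U, which is not designated.

No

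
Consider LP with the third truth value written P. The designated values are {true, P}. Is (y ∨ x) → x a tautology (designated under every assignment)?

Countermodel: y=true, x=false gives false, which is not designated.

No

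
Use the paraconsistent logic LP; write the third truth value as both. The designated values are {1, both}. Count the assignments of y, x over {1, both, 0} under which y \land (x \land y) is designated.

4

Designated under: (y=1, x=1); (y=1, x=both); (y=both, x=1); (y=both, x=both).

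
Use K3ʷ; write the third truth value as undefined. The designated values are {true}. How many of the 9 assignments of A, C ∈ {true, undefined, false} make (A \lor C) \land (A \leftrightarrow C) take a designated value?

Designated under: (A=true, C=true).

1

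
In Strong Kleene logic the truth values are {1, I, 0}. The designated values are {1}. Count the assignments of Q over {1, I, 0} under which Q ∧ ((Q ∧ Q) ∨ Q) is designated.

Q=1: 1 ✓
Q=I: I ·
Q=0: 0 ·

1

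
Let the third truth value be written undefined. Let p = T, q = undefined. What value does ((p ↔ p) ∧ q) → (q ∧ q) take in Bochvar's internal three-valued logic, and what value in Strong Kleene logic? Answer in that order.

In Bochvar's internal three-valued logic: p ↔ p = T ↔ T = T
(p ↔ p) ∧ q = T ∧ undefined = undefined
q ∧ q = undefined ∧ undefined = undefined
((p ↔ p) ∧ q) → (q ∧ q) = undefined → undefined = undefined  [any arg is the third value ⇒ result is the third value]
In Strong Kleene logic: p ↔ p = T ↔ T = T
(p ↔ p) ∧ q = T ∧ undefined = undefined
q ∧ q = undefined ∧ undefined = undefined
((p ↔ p) ∧ q) → (q ∧ q) = undefined → undefined = undefined  [¬undefined ∨ undefined]

undefined; undefined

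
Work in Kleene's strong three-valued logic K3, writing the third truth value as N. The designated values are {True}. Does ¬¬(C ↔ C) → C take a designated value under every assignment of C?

No

Countermodel: C=N gives N, which is not designated.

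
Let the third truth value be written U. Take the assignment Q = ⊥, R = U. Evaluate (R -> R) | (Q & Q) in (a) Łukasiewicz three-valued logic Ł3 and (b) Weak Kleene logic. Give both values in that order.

⊤; U

In Łukasiewicz three-valued logic Ł3: R -> R = U -> U = ⊤  [min(1, 1−½+½)]
Q & Q = ⊥ & ⊥ = ⊥
(R -> R) | (Q & Q) = ⊤ | ⊥ = ⊤
In Weak Kleene logic: R -> R = U -> U = U  [any arg is the third value ⇒ result is the third value]
Q & Q = ⊥ & ⊥ = ⊥
(R -> R) | (Q & Q) = U | ⊥ = U
They differ because Łukasiewicz three-valued logic Ł3 and Weak Kleene logic treat U differently under the binary connectives.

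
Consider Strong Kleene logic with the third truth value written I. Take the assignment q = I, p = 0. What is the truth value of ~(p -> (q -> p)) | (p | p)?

q -> p = I -> 0 = I  [~I | 0]
p -> (q -> p) = 0 -> I = 1
~(p -> (q -> p)) = ~1 = 0
p | p = 0 | 0 = 0
~(p -> (q -> p)) | (p | p) = 0 | 0 = 0

0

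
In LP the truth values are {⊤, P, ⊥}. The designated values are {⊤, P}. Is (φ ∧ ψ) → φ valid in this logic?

Every assignment of φ, ψ over {⊤, P, ⊥} gives a value in {⊤, P}.
In particular, with φ=P, ψ=P: (φ ∧ ψ) → φ = P.

Yes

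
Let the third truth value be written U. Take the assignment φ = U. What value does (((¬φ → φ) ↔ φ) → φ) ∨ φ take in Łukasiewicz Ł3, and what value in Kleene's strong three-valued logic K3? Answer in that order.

In Łukasiewicz Ł3: ¬φ = ¬U = U
¬φ → φ = U → U = 1
(¬φ → φ) ↔ φ = 1 ↔ U = U
((¬φ → φ) ↔ φ) → φ = U → U = 1
(((¬φ → φ) ↔ φ) → φ) ∨ φ = 1 ∨ U = 1
In Kleene's strong three-valued logic K3: ¬φ = ¬U = U
¬φ → φ = U → U = U  [¬U ∨ U]
(¬φ → φ) ↔ φ = U ↔ U = U
((¬φ → φ) ↔ φ) → φ = U → U = U
(((¬φ → φ) ↔ φ) → φ) ∨ φ = U ∨ U = U
They differ because Łukasiewicz Ł3 and Kleene's strong three-valued logic K3 treat U differently under implication.

1; U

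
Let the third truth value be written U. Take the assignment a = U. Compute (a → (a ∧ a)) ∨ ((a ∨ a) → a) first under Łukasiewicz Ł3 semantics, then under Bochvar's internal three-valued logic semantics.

In Łukasiewicz Ł3: a ∧ a = U ∧ U = U
a → (a ∧ a) = U → U = 1
a ∨ a = U ∨ U = U
(a ∨ a) → a = U → U = 1
(a → (a ∧ a)) ∨ ((a ∨ a) → a) = 1 ∨ 1 = 1
In Bochvar's internal three-valued logic: a ∧ a = U ∧ U = U
a → (a ∧ a) = U → U = U  [any arg is the third value ⇒ result is the third value]
a ∨ a = U ∨ U = U
(a ∨ a) → a = U → U = U
(a → (a ∧ a)) ∨ ((a ∨ a) → a) = U ∨ U = U
They differ because Łukasiewicz Ł3 and Bochvar's internal three-valued logic treat U differently under the binary connectives.

1; U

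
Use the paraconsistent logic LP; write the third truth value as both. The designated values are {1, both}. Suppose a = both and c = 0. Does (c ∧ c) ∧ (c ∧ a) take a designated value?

c ∧ c = 0 ∧ 0 = 0
c ∧ a = 0 ∧ both = 0
(c ∧ c) ∧ (c ∧ a) = 0 ∧ 0 = 0
0 ∉ {1, both}.

No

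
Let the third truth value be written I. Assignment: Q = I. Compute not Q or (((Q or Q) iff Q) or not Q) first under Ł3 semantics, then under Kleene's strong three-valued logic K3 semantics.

true; I

In Ł3: not Q = not I = I
Q or Q = I or I = I
(Q or Q) iff Q = I iff I = true
not Q = not I = I
((Q or Q) iff Q) or not Q = true or I = true
not Q or (((Q or Q) iff Q) or not Q) = I or true = true
In Kleene's strong three-valued logic K3: not Q = not I = I
Q or Q = I or I = I
(Q or Q) iff Q = I iff I = I
not Q = not I = I
((Q or Q) iff Q) or not Q = I or I = I
not Q or (((Q or Q) iff Q) or not Q) = I or I = I
They differ because Ł3 and Kleene's strong three-valued logic K3 treat I differently under implication.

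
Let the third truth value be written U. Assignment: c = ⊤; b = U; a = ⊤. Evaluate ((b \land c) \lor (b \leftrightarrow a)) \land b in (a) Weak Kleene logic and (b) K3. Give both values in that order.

In Weak Kleene logic: b \land c = U \land ⊤ = U
b \leftrightarrow a = U \leftrightarrow ⊤ = U
(b \land c) \lor (b \leftrightarrow a) = U \lor U = U
((b \land c) \lor (b \leftrightarrow a)) \land b = U \land U = U
In K3: b \land c = U \land ⊤ = U
b \leftrightarrow a = U \leftrightarrow ⊤ = U
(b \land c) \lor (b \leftrightarrow a) = U \lor U = U
((b \land c) \lor (b \leftrightarrow a)) \land b = U \land U = U

U; U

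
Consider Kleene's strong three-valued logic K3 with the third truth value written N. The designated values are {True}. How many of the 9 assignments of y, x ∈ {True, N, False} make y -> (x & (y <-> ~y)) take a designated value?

3

Designated under: (y=False, x=True); (y=False, x=N); (y=False, x=False).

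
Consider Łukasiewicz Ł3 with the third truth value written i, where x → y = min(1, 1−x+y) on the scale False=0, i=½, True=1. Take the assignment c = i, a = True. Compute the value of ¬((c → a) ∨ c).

False

c → a = i → True = True  [min(1, 1−½+1)]
(c → a) ∨ c = True ∨ i = True
¬((c → a) ∨ c) = ¬True = False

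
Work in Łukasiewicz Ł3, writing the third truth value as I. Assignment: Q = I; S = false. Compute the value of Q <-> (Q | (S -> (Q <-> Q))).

I

Q <-> Q = I <-> I = true  [1 − |½−½|]
S -> (Q <-> Q) = false -> true = true
Q | (S -> (Q <-> Q)) = I | true = true
Q <-> (Q | (S -> (Q <-> Q))) = I <-> true = I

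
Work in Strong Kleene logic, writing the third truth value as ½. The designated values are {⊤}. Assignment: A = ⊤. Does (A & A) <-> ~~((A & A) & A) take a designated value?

A & A = ⊤ & ⊤ = ⊤
A & A = ⊤ & ⊤ = ⊤
(A & A) & A = ⊤ & ⊤ = ⊤
~((A & A) & A) = ~⊤ = ⊥
~~((A & A) & A) = ~⊥ = ⊤
(A & A) <-> ~~((A & A) & A) = ⊤ <-> ⊤ = ⊤
⊤ ∈ {⊤}.

Yes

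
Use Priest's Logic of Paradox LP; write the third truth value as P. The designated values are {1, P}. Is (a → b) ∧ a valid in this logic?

No

Countermodel: a=1, b=0 gives 0, which is not designated.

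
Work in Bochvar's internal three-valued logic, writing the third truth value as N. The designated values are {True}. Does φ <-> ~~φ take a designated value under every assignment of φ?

Countermodel: φ=N gives N, which is not designated.

No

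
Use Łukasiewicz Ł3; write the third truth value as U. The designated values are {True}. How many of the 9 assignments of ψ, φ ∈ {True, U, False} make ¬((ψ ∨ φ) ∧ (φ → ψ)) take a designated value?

Designated under: (ψ=False, φ=True); (ψ=False, φ=False).

2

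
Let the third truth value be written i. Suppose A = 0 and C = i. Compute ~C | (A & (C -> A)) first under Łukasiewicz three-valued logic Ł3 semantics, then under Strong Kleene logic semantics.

i; i

In Łukasiewicz three-valued logic Ł3: ~C = ~i = i
C -> A = i -> 0 = i
A & (C -> A) = 0 & i = 0
~C | (A & (C -> A)) = i | 0 = i
In Strong Kleene logic: ~C = ~i = i
C -> A = i -> 0 = i  [~i | 0]
A & (C -> A) = 0 & i = 0
~C | (A & (C -> A)) = i | 0 = i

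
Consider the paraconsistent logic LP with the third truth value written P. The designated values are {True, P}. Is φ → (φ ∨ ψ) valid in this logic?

Every assignment of φ, ψ over {True, P, False} gives a value in {True, P}.
In particular, with φ=P, ψ=P: φ → (φ ∨ ψ) = P.

Yes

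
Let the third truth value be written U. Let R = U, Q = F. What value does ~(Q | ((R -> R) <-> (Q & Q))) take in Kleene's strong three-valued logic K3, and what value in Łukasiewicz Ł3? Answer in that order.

U; T

In Kleene's strong three-valued logic K3: R -> R = U -> U = U  [~U | U]
Q & Q = F & F = F
(R -> R) <-> (Q & Q) = U <-> F = U
Q | ((R -> R) <-> (Q & Q)) = F | U = U
~(Q | ((R -> R) <-> (Q & Q))) = ~U = U
In Łukasiewicz Ł3: R -> R = U -> U = T  [min(1, 1−½+½)]
Q & Q = F & F = F
(R -> R) <-> (Q & Q) = T <-> F = F
Q | ((R -> R) <-> (Q & Q)) = F | F = F
~(Q | ((R -> R) <-> (Q & Q))) = ~F = T
They differ because Kleene's strong three-valued logic K3 and Łukasiewicz Ł3 treat U differently under implication.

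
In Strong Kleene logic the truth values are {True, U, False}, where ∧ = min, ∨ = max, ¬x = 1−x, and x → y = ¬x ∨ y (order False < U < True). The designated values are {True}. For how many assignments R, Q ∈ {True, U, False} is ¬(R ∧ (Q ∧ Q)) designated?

Of the 9 assignments, 5 give a value in {True}.

5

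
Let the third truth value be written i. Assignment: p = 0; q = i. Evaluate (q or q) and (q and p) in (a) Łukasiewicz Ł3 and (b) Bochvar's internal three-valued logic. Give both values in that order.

In Łukasiewicz Ł3: q or q = i or i = i
q and p = i and 0 = 0
(q or q) and (q and p) = i and 0 = 0
In Bochvar's internal three-valued logic: q or q = i or i = i
q and p = i and 0 = i
(q or q) and (q and p) = i and i = i
They differ because Łukasiewicz Ł3 and Bochvar's internal three-valued logic treat i differently under the binary connectives.

0; i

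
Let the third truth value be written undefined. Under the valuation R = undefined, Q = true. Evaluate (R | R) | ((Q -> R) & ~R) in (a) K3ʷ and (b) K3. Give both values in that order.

In K3ʷ: R | R = undefined | undefined = undefined
Q -> R = true -> undefined = undefined  [any arg is the third value ⇒ result is the third value]
~R = ~undefined = undefined
(Q -> R) & ~R = undefined & undefined = undefined
(R | R) | ((Q -> R) & ~R) = undefined | undefined = undefined
In K3: R | R = undefined | undefined = undefined
Q -> R = true -> undefined = undefined  [~true | undefined]
~R = ~undefined = undefined
(Q -> R) & ~R = undefined & undefined = undefined
(R | R) | ((Q -> R) & ~R) = undefined | undefined = undefined

undefined; undefined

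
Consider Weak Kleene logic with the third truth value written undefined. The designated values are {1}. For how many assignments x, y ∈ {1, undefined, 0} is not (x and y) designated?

3

Designated under: (x=1, y=0); (x=0, y=1); (x=0, y=0).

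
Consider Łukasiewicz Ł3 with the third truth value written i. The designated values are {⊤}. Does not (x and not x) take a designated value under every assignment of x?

Countermodel: x=i gives i, which is not designated.

No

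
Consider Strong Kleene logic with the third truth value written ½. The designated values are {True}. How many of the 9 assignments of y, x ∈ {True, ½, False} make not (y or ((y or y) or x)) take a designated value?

1

Designated under: (y=False, x=False).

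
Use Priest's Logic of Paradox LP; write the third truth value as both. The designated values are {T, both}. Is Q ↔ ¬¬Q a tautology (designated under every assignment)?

Every assignment of Q over {T, both, F} gives a value in {T, both}.
In particular, with Q=both: Q ↔ ¬¬Q = both.

Yes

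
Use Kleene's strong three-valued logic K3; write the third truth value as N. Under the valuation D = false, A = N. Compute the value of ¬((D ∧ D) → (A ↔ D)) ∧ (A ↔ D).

D ∧ D = false ∧ false = false
A ↔ D = N ↔ false = N
(D ∧ D) → (A ↔ D) = false → N = true  [¬false ∨ N]
¬((D ∧ D) → (A ↔ D)) = ¬true = false
A ↔ D = N ↔ false = N
¬((D ∧ D) → (A ↔ D)) ∧ (A ↔ D) = false ∧ N = false

false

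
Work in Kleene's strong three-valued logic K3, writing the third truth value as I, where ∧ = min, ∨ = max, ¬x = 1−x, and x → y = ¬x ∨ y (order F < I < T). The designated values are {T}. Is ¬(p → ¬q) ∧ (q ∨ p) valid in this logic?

No

Countermodel: p=T, q=I gives I, which is not designated.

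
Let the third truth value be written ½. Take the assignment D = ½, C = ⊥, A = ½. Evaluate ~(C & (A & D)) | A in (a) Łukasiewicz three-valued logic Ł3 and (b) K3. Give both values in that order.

In Łukasiewicz three-valued logic Ł3: A & D = ½ & ½ = ½
C & (A & D) = ⊥ & ½ = ⊥
~(C & (A & D)) = ~⊥ = ⊤
~(C & (A & D)) | A = ⊤ | ½ = ⊤
In K3: A & D = ½ & ½ = ½
C & (A & D) = ⊥ & ½ = ⊥
~(C & (A & D)) = ~⊥ = ⊤
~(C & (A & D)) | A = ⊤ | ½ = ⊤

⊤; ⊤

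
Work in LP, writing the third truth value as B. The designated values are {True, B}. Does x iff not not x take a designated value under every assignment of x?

Yes

Every assignment of x over {True, B, False} gives a value in {True, B}.
In particular, with x=B: x iff not not x = B.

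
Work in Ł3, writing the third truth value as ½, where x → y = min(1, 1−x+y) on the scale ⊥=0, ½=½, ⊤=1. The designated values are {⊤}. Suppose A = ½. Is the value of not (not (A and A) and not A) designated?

A and A = ½ and ½ = ½
not (A and A) = not ½ = ½
not A = not ½ = ½
not (A and A) and not A = ½ and ½ = ½
not (not (A and A) and not A) = not ½ = ½
½ ∉ {⊤}.

No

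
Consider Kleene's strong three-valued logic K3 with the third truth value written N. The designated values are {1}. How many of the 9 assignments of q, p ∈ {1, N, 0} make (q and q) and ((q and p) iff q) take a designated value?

Designated under: (q=1, p=1).

1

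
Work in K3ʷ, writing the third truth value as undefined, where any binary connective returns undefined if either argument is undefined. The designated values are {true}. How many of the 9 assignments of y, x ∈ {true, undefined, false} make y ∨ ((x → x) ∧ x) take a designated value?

3

Designated under: (y=true, x=true); (y=true, x=false); (y=false, x=true).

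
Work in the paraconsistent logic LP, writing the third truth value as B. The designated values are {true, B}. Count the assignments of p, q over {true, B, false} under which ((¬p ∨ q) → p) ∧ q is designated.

Designated under: (p=true, q=true); (p=true, q=B); (p=B, q=true); (p=B, q=B).

4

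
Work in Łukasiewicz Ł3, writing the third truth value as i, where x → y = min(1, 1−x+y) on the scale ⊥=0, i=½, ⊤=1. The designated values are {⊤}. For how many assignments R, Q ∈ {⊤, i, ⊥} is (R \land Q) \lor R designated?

Designated under: (R=⊤, Q=⊤); (R=⊤, Q=i); (R=⊤, Q=⊥).

3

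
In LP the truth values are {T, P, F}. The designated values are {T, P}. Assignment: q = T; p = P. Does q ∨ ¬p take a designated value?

Yes

¬p = ¬P = P
q ∨ ¬p = T ∨ P = T
T ∈ {T, P}.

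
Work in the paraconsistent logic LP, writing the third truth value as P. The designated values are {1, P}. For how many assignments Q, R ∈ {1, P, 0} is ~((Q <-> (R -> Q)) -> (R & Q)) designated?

Of the 9 assignments, 7 give a value in {1, P}.

7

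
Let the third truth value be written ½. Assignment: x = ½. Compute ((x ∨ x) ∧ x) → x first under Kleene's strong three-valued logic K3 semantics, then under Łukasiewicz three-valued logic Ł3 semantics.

½; 1

In Kleene's strong three-valued logic K3: x ∨ x = ½ ∨ ½ = ½
(x ∨ x) ∧ x = ½ ∧ ½ = ½
((x ∨ x) ∧ x) → x = ½ → ½ = ½  [¬½ ∨ ½]
In Łukasiewicz three-valued logic Ł3: x ∨ x = ½ ∨ ½ = ½
(x ∨ x) ∧ x = ½ ∧ ½ = ½
((x ∨ x) ∧ x) → x = ½ → ½ = 1
They differ because Kleene's strong three-valued logic K3 and Łukasiewicz three-valued logic Ł3 treat ½ differently under implication.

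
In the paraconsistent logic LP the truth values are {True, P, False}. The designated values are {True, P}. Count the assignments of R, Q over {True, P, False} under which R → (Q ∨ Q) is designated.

Of the 9 assignments, 8 give a value in {True, P}.

8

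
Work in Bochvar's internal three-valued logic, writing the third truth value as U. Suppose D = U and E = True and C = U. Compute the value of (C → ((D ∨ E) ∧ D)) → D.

U

D ∨ E = U ∨ True = U
(D ∨ E) ∧ D = U ∧ U = U
C → ((D ∨ E) ∧ D) = U → U = U
(C → ((D ∨ E) ∧ D)) → D = U → U = U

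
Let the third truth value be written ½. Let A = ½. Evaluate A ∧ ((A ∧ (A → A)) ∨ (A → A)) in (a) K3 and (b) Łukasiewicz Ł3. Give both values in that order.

In K3: A → A = ½ → ½ = ½  [¬½ ∨ ½]
A ∧ (A → A) = ½ ∧ ½ = ½
A → A = ½ → ½ = ½
(A ∧ (A → A)) ∨ (A → A) = ½ ∨ ½ = ½
A ∧ ((A ∧ (A → A)) ∨ (A → A)) = ½ ∧ ½ = ½
In Łukasiewicz Ł3: A → A = ½ → ½ = 1  [min(1, 1−½+½)]
A ∧ (A → A) = ½ ∧ 1 = ½
A → A = ½ → ½ = 1
(A ∧ (A → A)) ∨ (A → A) = ½ ∨ 1 = 1
A ∧ ((A ∧ (A → A)) ∨ (A → A)) = ½ ∧ 1 = ½

½; ½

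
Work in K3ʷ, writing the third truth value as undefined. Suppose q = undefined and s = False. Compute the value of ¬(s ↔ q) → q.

undefined

s ↔ q = False ↔ undefined = undefined
¬(s ↔ q) = ¬undefined = undefined
¬(s ↔ q) → q = undefined → undefined = undefined  [any arg is the third value ⇒ result is the third value]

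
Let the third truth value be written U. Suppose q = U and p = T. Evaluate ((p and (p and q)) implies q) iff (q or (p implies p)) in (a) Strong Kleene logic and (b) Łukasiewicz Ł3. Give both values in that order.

In Strong Kleene logic: p and q = T and U = U
p and (p and q) = T and U = U
(p and (p and q)) implies q = U implies U = U
p implies p = T implies T = T
q or (p implies p) = U or T = T
((p and (p and q)) implies q) iff (q or (p implies p)) = U iff T = U
In Łukasiewicz Ł3: p and q = T and U = U
p and (p and q) = T and U = U
(p and (p and q)) implies q = U implies U = T
p implies p = T implies T = T
q or (p implies p) = U or T = T
((p and (p and q)) implies q) iff (q or (p implies p)) = T iff T = T
They differ because Strong Kleene logic and Łukasiewicz Ł3 treat U differently under implication.

U; T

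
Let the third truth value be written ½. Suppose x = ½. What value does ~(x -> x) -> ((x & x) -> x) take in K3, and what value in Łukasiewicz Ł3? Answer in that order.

½; ⊤

In K3: x -> x = ½ -> ½ = ½
~(x -> x) = ~½ = ½
x & x = ½ & ½ = ½
(x & x) -> x = ½ -> ½ = ½
~(x -> x) -> ((x & x) -> x) = ½ -> ½ = ½
In Łukasiewicz Ł3: x -> x = ½ -> ½ = ⊤  [min(1, 1−½+½)]
~(x -> x) = ~⊤ = ⊥
x & x = ½ & ½ = ½
(x & x) -> x = ½ -> ½ = ⊤
~(x -> x) -> ((x & x) -> x) = ⊥ -> ⊤ = ⊤
They differ because K3 and Łukasiewicz Ł3 treat ½ differently under implication.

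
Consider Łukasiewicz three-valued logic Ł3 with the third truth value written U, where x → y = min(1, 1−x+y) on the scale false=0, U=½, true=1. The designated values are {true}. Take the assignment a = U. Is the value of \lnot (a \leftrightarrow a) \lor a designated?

No

a \leftrightarrow a = U \leftrightarrow U = true  [1 − |½−½|]
\lnot (a \leftrightarrow a) = \lnot true = false
\lnot (a \leftrightarrow a) \lor a = false \lor U = U
U ∉ {true}.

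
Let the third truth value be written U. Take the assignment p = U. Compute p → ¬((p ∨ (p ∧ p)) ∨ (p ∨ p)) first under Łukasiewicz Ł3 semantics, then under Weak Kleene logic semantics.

true; U

In Łukasiewicz Ł3: p ∧ p = U ∧ U = U
p ∨ (p ∧ p) = U ∨ U = U
p ∨ p = U ∨ U = U
(p ∨ (p ∧ p)) ∨ (p ∨ p) = U ∨ U = U
¬((p ∨ (p ∧ p)) ∨ (p ∨ p)) = ¬U = U
p → ¬((p ∨ (p ∧ p)) ∨ (p ∨ p)) = U → U = true  [min(1, 1−½+½)]
In Weak Kleene logic: p ∧ p = U ∧ U = U
p ∨ (p ∧ p) = U ∨ U = U
p ∨ p = U ∨ U = U
(p ∨ (p ∧ p)) ∨ (p ∨ p) = U ∨ U = U
¬((p ∨ (p ∧ p)) ∨ (p ∨ p)) = ¬U = U
p → ¬((p ∨ (p ∧ p)) ∨ (p ∨ p)) = U → U = U  [any arg is the third value ⇒ result is the third value]
They differ because Łukasiewicz Ł3 and Weak Kleene logic treat U differently under the binary connectives.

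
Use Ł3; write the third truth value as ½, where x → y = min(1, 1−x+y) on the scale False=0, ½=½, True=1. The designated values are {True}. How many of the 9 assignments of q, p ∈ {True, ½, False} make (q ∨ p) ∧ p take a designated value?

3

Designated under: (q=True, p=True); (q=½, p=True); (q=False, p=True).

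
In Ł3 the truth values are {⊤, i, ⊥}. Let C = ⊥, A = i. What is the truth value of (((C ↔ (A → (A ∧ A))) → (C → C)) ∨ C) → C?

⊥

A ∧ A = i ∧ i = i
A → (A ∧ A) = i → i = ⊤  [min(1, 1−½+½)]
C ↔ (A → (A ∧ A)) = ⊥ ↔ ⊤ = ⊥
C → C = ⊥ → ⊥ = ⊤
(C ↔ (A → (A ∧ A))) → (C → C) = ⊥ → ⊤ = ⊤
((C ↔ (A → (A ∧ A))) → (C → C)) ∨ C = ⊤ ∨ ⊥ = ⊤
(((C ↔ (A → (A ∧ A))) → (C → C)) ∨ C) → C = ⊤ → ⊥ = ⊥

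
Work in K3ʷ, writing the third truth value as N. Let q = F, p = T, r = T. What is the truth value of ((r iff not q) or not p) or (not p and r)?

T

not q = not F = T
r iff not q = T iff T = T
not p = not T = F
(r iff not q) or not p = T or F = T
not p = not T = F
not p and r = F and T = F
((r iff not q) or not p) or (not p and r) = T or F = T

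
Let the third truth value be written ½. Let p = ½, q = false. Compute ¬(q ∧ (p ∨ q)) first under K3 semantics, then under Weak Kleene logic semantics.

In K3: p ∨ q = ½ ∨ false = ½
q ∧ (p ∨ q) = false ∧ ½ = false
¬(q ∧ (p ∨ q)) = ¬false = true
In Weak Kleene logic: p ∨ q = ½ ∨ false = ½
q ∧ (p ∨ q) = false ∧ ½ = ½
¬(q ∧ (p ∨ q)) = ¬½ = ½
They differ because K3 and Weak Kleene logic treat ½ differently under the binary connectives.

true; ½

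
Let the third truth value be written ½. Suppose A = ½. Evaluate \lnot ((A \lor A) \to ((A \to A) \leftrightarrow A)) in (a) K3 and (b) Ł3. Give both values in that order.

½; 0

In K3: A \lor A = ½ \lor ½ = ½
A \to A = ½ \to ½ = ½
(A \to A) \leftrightarrow A = ½ \leftrightarrow ½ = ½
(A \lor A) \to ((A \to A) \leftrightarrow A) = ½ \to ½ = ½
\lnot ((A \lor A) \to ((A \to A) \leftrightarrow A)) = \lnot ½ = ½
In Ł3: A \lor A = ½ \lor ½ = ½
A \to A = ½ \to ½ = 1
(A \to A) \leftrightarrow A = 1 \leftrightarrow ½ = ½
(A \lor A) \to ((A \to A) \leftrightarrow A) = ½ \to ½ = 1
\lnot ((A \lor A) \to ((A \to A) \leftrightarrow A)) = \lnot 1 = 0
They differ because K3 and Ł3 treat ½ differently under implication.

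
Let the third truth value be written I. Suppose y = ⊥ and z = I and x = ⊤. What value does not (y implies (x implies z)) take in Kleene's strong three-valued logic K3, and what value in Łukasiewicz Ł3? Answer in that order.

⊥; ⊥

In Kleene's strong three-valued logic K3: x implies z = ⊤ implies I = I
y implies (x implies z) = ⊥ implies I = ⊤
not (y implies (x implies z)) = not ⊤ = ⊥
In Łukasiewicz Ł3: x implies z = ⊤ implies I = I  [min(1, 1−1+½)]
y implies (x implies z) = ⊥ implies I = ⊤
not (y implies (x implies z)) = not ⊤ = ⊥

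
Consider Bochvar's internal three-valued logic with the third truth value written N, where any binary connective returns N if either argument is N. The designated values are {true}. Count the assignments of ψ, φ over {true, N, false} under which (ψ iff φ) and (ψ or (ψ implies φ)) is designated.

2

Designated under: (ψ=true, φ=true); (ψ=false, φ=false).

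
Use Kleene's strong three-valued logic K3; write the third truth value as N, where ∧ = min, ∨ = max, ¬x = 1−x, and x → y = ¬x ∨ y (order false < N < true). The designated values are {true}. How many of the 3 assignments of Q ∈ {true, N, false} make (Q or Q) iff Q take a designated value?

Q=true: true ✓
Q=N: N ·
Q=false: true ✓

2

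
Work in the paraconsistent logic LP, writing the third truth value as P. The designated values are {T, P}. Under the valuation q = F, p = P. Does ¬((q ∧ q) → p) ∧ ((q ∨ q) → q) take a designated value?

No

q ∧ q = F ∧ F = F
(q ∧ q) → p = F → P = T  [¬F ∨ P]
¬((q ∧ q) → p) = ¬T = F
q ∨ q = F ∨ F = F
(q ∨ q) → q = F → F = T
¬((q ∧ q) → p) ∧ ((q ∨ q) → q) = F ∧ T = F
F ∉ {T, P}.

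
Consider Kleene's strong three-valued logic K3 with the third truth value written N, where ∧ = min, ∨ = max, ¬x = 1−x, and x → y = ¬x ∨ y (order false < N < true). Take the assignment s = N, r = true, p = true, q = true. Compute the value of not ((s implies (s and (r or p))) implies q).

r or p = true or true = true
s and (r or p) = N and true = N
s implies (s and (r or p)) = N implies N = N  [not N or N]
(s implies (s and (r or p))) implies q = N implies true = true
not ((s implies (s and (r or p))) implies q) = not true = false

false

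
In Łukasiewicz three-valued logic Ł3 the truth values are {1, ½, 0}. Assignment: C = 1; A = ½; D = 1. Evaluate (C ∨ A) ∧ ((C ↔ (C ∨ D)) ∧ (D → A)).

C ∨ A = 1 ∨ ½ = 1
C ∨ D = 1 ∨ 1 = 1
C ↔ (C ∨ D) = 1 ↔ 1 = 1
D → A = 1 → ½ = ½  [min(1, 1−1+½)]
(C ↔ (C ∨ D)) ∧ (D → A) = 1 ∧ ½ = ½
(C ∨ A) ∧ ((C ↔ (C ∨ D)) ∧ (D → A)) = 1 ∧ ½ = ½

½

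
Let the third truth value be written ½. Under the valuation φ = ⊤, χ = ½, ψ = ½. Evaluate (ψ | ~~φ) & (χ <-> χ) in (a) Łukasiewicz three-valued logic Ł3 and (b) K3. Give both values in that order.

In Łukasiewicz three-valued logic Ł3: ~φ = ~⊤ = ⊥
~~φ = ~⊥ = ⊤
ψ | ~~φ = ½ | ⊤ = ⊤
χ <-> χ = ½ <-> ½ = ⊤  [1 − |½−½|]
(ψ | ~~φ) & (χ <-> χ) = ⊤ & ⊤ = ⊤
In K3: ~φ = ~⊤ = ⊥
~~φ = ~⊥ = ⊤
ψ | ~~φ = ½ | ⊤ = ⊤
χ <-> χ = ½ <-> ½ = ½
(ψ | ~~φ) & (χ <-> χ) = ⊤ & ½ = ½
They differ because Łukasiewicz three-valued logic Ł3 and K3 treat ½ differently under implication.

⊤; ½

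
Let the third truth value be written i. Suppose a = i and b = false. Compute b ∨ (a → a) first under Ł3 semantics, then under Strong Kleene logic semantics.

true; i

In Ł3: a → a = i → i = true  [min(1, 1−½+½)]
b ∨ (a → a) = false ∨ true = true
In Strong Kleene logic: a → a = i → i = i  [¬i ∨ i]
b ∨ (a → a) = false ∨ i = i
They differ because Ł3 and Strong Kleene logic treat i differently under implication.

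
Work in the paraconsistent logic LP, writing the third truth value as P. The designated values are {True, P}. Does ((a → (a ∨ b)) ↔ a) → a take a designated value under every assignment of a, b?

Yes

Every assignment of a, b over {True, P, False} gives a value in {True, P}.
In particular, with a=P, b=P: ((a → (a ∨ b)) ↔ a) → a = P.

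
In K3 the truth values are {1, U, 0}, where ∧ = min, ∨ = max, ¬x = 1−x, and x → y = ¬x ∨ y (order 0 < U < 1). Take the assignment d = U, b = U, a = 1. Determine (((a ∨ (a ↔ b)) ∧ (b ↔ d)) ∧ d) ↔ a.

a ↔ b = 1 ↔ U = U
a ∨ (a ↔ b) = 1 ∨ U = 1
b ↔ d = U ↔ U = U
(a ∨ (a ↔ b)) ∧ (b ↔ d) = 1 ∧ U = U
((a ∨ (a ↔ b)) ∧ (b ↔ d)) ∧ d = U ∧ U = U
(((a ∨ (a ↔ b)) ∧ (b ↔ d)) ∧ d) ↔ a = U ↔ 1 = U

U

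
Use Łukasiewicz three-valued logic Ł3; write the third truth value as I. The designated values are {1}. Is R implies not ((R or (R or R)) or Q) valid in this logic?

Countermodel: R=1, Q=1 gives 0, which is not designated.

No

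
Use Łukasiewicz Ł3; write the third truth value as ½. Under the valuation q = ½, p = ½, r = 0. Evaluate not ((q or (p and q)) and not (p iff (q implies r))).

1

p and q = ½ and ½ = ½
q or (p and q) = ½ or ½ = ½
q implies r = ½ implies 0 = ½  [min(1, 1−½+0)]
p iff (q implies r) = ½ iff ½ = 1
not (p iff (q implies r)) = not 1 = 0
(q or (p and q)) and not (p iff (q implies r)) = ½ and 0 = 0
not ((q or (p and q)) and not (p iff (q implies r))) = not 0 = 1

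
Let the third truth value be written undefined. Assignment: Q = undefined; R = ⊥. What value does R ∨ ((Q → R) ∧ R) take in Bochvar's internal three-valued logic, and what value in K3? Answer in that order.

undefined; ⊥

In Bochvar's internal three-valued logic: Q → R = undefined → ⊥ = undefined  [any arg is the third value ⇒ result is the third value]
(Q → R) ∧ R = undefined ∧ ⊥ = undefined
R ∨ ((Q → R) ∧ R) = ⊥ ∨ undefined = undefined
In K3: Q → R = undefined → ⊥ = undefined
(Q → R) ∧ R = undefined ∧ ⊥ = ⊥
R ∨ ((Q → R) ∧ R) = ⊥ ∨ ⊥ = ⊥
They differ because Bochvar's internal three-valued logic and K3 treat undefined differently under the binary connectives.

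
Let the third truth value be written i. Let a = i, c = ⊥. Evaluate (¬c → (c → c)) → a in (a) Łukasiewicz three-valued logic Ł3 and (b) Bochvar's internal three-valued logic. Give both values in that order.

i; i

In Łukasiewicz three-valued logic Ł3: ¬c = ¬⊥ = ⊤
c → c = ⊥ → ⊥ = ⊤
¬c → (c → c) = ⊤ → ⊤ = ⊤
(¬c → (c → c)) → a = ⊤ → i = i  [min(1, 1−1+½)]
In Bochvar's internal three-valued logic: ¬c = ¬⊥ = ⊤
c → c = ⊥ → ⊥ = ⊤
¬c → (c → c) = ⊤ → ⊤ = ⊤
(¬c → (c → c)) → a = ⊤ → i = i  [any arg is the third value ⇒ result is the third value]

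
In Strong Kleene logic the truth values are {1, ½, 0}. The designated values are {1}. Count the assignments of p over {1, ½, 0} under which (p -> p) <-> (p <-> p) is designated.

p=1: 1 ✓
p=½: ½ ·
p=0: 1 ✓

2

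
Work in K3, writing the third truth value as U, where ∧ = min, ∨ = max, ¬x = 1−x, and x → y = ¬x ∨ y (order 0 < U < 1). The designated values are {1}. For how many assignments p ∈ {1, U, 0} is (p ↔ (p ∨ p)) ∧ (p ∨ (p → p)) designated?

p=1: 1 ✓
p=U: U ·
p=0: 1 ✓

2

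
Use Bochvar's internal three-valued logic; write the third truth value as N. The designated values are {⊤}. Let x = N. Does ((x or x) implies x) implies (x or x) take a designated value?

x or x = N or N = N
(x or x) implies x = N implies N = N  [any arg is the third value ⇒ result is the third value]
x or x = N or N = N
((x or x) implies x) implies (x or x) = N implies N = N
N ∉ {⊤}.

No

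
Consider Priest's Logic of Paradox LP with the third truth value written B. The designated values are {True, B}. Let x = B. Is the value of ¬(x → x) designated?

x → x = B → B = B  [¬B ∨ B]
¬(x → x) = ¬B = B
B ∈ {True, B}.

Yes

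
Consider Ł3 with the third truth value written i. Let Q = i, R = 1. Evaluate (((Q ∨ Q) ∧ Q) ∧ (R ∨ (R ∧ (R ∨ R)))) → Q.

Q ∨ Q = i ∨ i = i
(Q ∨ Q) ∧ Q = i ∧ i = i
R ∨ R = 1 ∨ 1 = 1
R ∧ (R ∨ R) = 1 ∧ 1 = 1
R ∨ (R ∧ (R ∨ R)) = 1 ∨ 1 = 1
((Q ∨ Q) ∧ Q) ∧ (R ∨ (R ∧ (R ∨ R))) = i ∧ 1 = i
(((Q ∨ Q) ∧ Q) ∧ (R ∨ (R ∧ (R ∨ R)))) → Q = i → i = 1

1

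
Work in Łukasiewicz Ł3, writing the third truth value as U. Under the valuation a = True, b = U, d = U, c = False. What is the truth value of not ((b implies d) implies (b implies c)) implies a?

b implies d = U implies U = True  [min(1, 1−½+½)]
b implies c = U implies False = U
(b implies d) implies (b implies c) = True implies U = U
not ((b implies d) implies (b implies c)) = not U = U
not ((b implies d) implies (b implies c)) implies a = U implies True = True

True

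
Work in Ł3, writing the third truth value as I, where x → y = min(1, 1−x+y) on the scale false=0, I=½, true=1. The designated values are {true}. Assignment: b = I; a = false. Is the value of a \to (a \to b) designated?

a \to b = false \to I = true  [min(1, 1−0+½)]
a \to (a \to b) = false \to true = true
true ∈ {true}.

Yes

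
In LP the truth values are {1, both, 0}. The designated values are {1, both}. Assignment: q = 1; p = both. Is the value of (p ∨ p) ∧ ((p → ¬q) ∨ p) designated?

p ∨ p = both ∨ both = both
¬q = ¬1 = 0
p → ¬q = both → 0 = both  [¬both ∨ 0]
(p → ¬q) ∨ p = both ∨ both = both
(p ∨ p) ∧ ((p → ¬q) ∨ p) = both ∧ both = both
both ∈ {1, both}.

Yes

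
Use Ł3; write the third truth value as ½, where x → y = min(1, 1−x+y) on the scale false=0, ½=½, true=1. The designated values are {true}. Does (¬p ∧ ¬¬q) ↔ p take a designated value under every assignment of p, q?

No

Countermodel: p=true, q=true gives false, which is not designated.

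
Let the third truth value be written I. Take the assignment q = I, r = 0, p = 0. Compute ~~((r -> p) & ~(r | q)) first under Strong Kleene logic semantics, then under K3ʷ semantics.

I; I

In Strong Kleene logic: r -> p = 0 -> 0 = 1
r | q = 0 | I = I
~(r | q) = ~I = I
(r -> p) & ~(r | q) = 1 & I = I
~((r -> p) & ~(r | q)) = ~I = I
~~((r -> p) & ~(r | q)) = ~I = I
In K3ʷ: r -> p = 0 -> 0 = 1
r | q = 0 | I = I
~(r | q) = ~I = I
(r -> p) & ~(r | q) = 1 & I = I
~((r -> p) & ~(r | q)) = ~I = I
~~((r -> p) & ~(r | q)) = ~I = I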